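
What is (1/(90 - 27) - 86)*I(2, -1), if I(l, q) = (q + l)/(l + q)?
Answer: -5417/63 ≈ -85.984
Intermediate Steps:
I(l, q) = 1 (I(l, q) = (l + q)/(l + q) = 1)
(1/(90 - 27) - 86)*I(2, -1) = (1/(90 - 27) - 86)*1 = (1/63 - 86)*1 = -5417/63*1 = -5417/63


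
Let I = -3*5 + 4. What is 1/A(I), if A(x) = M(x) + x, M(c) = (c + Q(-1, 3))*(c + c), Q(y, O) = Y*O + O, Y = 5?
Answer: -1/165 ≈ -0.0060606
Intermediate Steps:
I = -11 (I = -15 + 4 = -11)
Q(y, O) = 6*O (Q(y, O) = 5*O + O = 6*O)
M(c) = 2*c*(18 + c) (M(c) = (c + 6*3)*(c + c) = (c + 18)*(2*c) = (18 + c)*(2*c) = 2*c*(18 + c))
A(x) = x + 2*x*(18 + x) (A(x) = 2*x*(18 + x) + x = x + 2*x*(18 + x))
1/A(I) = 1/(-11*(37 + 2*(-11))) = 1/(-11*(37 - 22)) = 1/(-11*15) = 1/(-165) = -1/165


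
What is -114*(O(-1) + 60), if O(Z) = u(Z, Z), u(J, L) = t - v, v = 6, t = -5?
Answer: -5586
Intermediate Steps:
u(J, L) = -11 (u(J, L) = -5 - 1*6 = -5 - 6 = -11)
O(Z) = -11
-114*(O(-1) + 60) = -114*(-11 + 60) = -114*49 = -5586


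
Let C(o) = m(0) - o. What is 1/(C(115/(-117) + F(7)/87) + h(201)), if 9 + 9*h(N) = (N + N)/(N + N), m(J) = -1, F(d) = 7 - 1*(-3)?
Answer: -3393/3464 ≈ -0.97950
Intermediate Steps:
F(d) = 10 (F(d) = 7 + 3 = 10)
h(N) = -8/9 (h(N) = -1 + ((N + N)/(N + N))/9 = -1 + ((2*N)/((2*N)))/9 = -1 + ((2*N)*(1/(2*N)))/9 = -1 + (1/9)*1 = -1 + 1/9 = -8/9)
C(o) = -1 - o
1/(C(115/(-117) + F(7)/87) + h(201)) = 1/((-1 - (115/(-117) + 10/87)) - 8/9) = 1/((-1 - (115*(-1/117) + 10*(1/87))) - 8/9) = 1/((-1 - (-115/117 + 10/87)) - 8/9) = 1/((-1 - 1*(-2945/3393)) - 8/9) = 1/((-1 + 2945/3393) - 8/9) = 1/(-448/3393 - 8/9) = 1/(-3464/3393) = -3393/3464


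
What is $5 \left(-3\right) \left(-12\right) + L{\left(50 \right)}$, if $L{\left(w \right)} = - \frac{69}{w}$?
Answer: $\frac{8931}{50} \approx 178.62$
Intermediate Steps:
$5 \left(-3\right) \left(-12\right) + L{\left(50 \right)} = 5 \left(-3\right) \left(-12\right) - \frac{69}{50} = \left(-15\right) \left(-12\right) - \frac{69}{50} = 180 - \frac{69}{50} = \frac{8931}{50}$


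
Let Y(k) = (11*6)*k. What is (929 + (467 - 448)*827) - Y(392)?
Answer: -9230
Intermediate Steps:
Y(k) = 66*k
(929 + (467 - 448)*827) - Y(392) = (929 + (467 - 448)*827) - 66*392 = (929 + 19*827) - 1*25872 = (929 + 15713) - 25872 = 16642 - 25872 = -9230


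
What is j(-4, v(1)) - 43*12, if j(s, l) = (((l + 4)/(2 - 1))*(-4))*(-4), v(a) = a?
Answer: -436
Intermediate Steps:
j(s, l) = 64 + 16*l (j(s, l) = (((4 + l)/1)*(-4))*(-4) = (((4 + l)*1)*(-4))*(-4) = ((4 + l)*(-4))*(-4) = (-16 - 4*l)*(-4) = 64 + 16*l)
j(-4, v(1)) - 43*12 = (64 + 16*1) - 43*12 = (64 + 16) - 516 = 80 - 516 = -436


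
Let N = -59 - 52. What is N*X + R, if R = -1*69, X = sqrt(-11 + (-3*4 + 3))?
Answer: -69 - 222*I*sqrt(5) ≈ -69.0 - 496.41*I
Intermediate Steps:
N = -111
X = 2*I*sqrt(5) (X = sqrt(-11 + (-12 + 3)) = sqrt(-11 - 9) = sqrt(-20) = 2*I*sqrt(5) ≈ 4.4721*I)
R = -69
N*X + R = -222*I*sqrt(5) - 69 = -69 - 222*I*sqrt(5)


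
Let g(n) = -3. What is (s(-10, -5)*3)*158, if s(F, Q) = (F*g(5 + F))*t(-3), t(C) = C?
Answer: -42660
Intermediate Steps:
s(F, Q) = 9*F (s(F, Q) = (F*(-3))*(-3) = -3*F*(-3) = 9*F)
(s(-10, -5)*3)*158 = ((9*(-10))*3)*158 = -90*3*158 = -270*158 = -42660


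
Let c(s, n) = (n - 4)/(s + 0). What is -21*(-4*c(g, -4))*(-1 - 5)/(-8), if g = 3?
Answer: -168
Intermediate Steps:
c(s, n) = (-4 + n)/s
-21*(-4*c(g, -4))*(-1 - 5)/(-8) = -21*(-4*(-4 - 4)/3)*(-1 - 5)/(-8) = -21*(-4*(-8)/3)*(-6)*(-⅛) = -21*(-4*(-8/3))*(-6)*(-⅛) = -224*(-6)*(-⅛) = -21*(-64)*(-⅛) = 1344*(-⅛) = -168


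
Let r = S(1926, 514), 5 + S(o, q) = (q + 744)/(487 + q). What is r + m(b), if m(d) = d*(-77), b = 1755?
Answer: -135273882/1001 ≈ -1.3514e+5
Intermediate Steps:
m(d) = -77*d
S(o, q) = -5 + (744 + q)/(487 + q) (S(o, q) = -5 + (q + 744)/(487 + q) = -5 + (744 + q)/(487 + q))
r = -3747/1001 (r = (-1691 - 4*514)/(487 + 514) = (-1691 - 2056)/1001 = (1/1001)*(-3747) = -3747/1001 ≈ -3.7433)
r + m(b) = -3747/1001 - 77*1755 = -3747/1001 - 135135 = -135273882/1001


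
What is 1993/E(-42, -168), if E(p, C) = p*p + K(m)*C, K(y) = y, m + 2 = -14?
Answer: 1993/4452 ≈ 0.44766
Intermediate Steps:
m = -16 (m = -2 - 14 = -16)
E(p, C) = p² - 16*C (E(p, C) = p*p - 16*C = p² - 16*C)
1993/E(-42, -168) = 1993/((-42)² - 16*(-168)) = 1993/(1764 + 2688) = 1993/4452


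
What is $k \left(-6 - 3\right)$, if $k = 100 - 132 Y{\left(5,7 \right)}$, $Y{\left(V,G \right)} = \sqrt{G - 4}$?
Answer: $-900 + 1188 \sqrt{3} \approx 1157.7$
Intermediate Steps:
$Y{\left(V,G \right)} = \sqrt{-4 + G}$
$k = 100 - 132 \sqrt{3}$ ($k = 100 - 132 \sqrt{-4 + 7} = 100 - 132 \sqrt{3} \approx -128.63$)
$k \left(-6 - 3\right) = \left(100 - 132 \sqrt{3}\right) \left(-6 - 3\right) = \left(100 - 132 \sqrt{3}\right) \left(-9\right) = -900 + 1188 \sqrt{3}$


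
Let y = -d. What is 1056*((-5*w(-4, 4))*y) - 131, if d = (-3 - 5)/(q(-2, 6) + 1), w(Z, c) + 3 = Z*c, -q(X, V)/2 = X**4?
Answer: -806621/31 ≈ -26020.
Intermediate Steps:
q(X, V) = -2*X**4
w(Z, c) = -3 + Z*c
d = 8/31 (d = (-3 - 5)/(-2*(-2)**4 + 1) = -8/(-2*16 + 1) = -8/(-32 + 1) = -8/(-31) = -8*(-1/31) = 8/31 ≈ 0.25806)
y = -8/31 (y = -1*8/31 = -8/31 ≈ -0.25806)
1056*((-5*w(-4, 4))*y) - 131 = 1056*(-5*(-3 - 4*4)*(-8/31)) - 131 = 1056*(-5*(-3 - 16)*(-8/31)) - 131 = 1056*(-5*(-19)*(-8/31)) - 131 = 1056*(95*(-8/31)) - 131 = 1056*(-760/31) - 131 = -802560/31 - 131 = -806621/31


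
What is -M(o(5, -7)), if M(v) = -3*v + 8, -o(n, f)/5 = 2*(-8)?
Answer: 232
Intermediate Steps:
o(n, f) = 80 (o(n, f) = -10*(-8) = -5*(-16) = 80)
M(v) = 8 - 3*v
-M(o(5, -7)) = -(8 - 3*80) = -(8 - 240) = -1*(-232) = 232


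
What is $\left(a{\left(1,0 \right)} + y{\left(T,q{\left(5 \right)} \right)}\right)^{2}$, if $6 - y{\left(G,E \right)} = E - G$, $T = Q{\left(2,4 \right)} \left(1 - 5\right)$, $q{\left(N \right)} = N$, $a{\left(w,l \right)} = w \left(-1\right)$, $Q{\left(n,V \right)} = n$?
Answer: $64$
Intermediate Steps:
$a{\left(w,l \right)} = - w$
$T = -8$ ($T = 2 \left(1 - 5\right) = 2 \left(-4\right) = -8$)
$y{\left(G,E \right)} = 6 + G - E$ ($y{\left(G,E \right)} = 6 - \left(E - G\right) = 6 + G - E$)
$\left(a{\left(1,0 \right)} + y{\left(T,q{\left(5 \right)} \right)}\right)^{2} = \left(\left(-1\right) 1 - 7\right)^{2} = \left(-1 - 7\right)^{2} = \left(-8\right)^{2} = 64$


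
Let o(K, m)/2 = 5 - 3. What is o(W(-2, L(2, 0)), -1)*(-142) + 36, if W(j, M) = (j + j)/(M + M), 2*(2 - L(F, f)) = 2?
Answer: -532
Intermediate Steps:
L(F, f) = 1 (L(F, f) = 2 - ½*2 = 2 - 1 = 1)
W(j, M) = j/M (W(j, M) = (2*j)/((2*M)) = (2*j)*(1/(2*M)) = j/M)
o(K, m) = 4 (o(K, m) = 2*(5 - 3) = 2*2 = 4)
o(W(-2, L(2, 0)), -1)*(-142) + 36 = 4*(-142) + 36 = -568 + 36 = -532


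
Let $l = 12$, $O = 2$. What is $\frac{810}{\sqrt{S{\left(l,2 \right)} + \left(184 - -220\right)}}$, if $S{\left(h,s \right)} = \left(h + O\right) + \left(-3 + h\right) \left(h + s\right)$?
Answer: $\frac{405 \sqrt{34}}{68} \approx 34.728$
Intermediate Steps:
$S{\left(h,s \right)} = 2 + h + \left(-3 + h\right) \left(h + s\right)$ ($S{\left(h,s \right)} = \left(h + 2\right) + \left(-3 + h\right) \left(h + s\right) = \left(2 + h\right) + \left(-3 + h\right) \left(h + s\right) = 2 + h + \left(-3 + h\right) \left(h + s\right)$)
$\frac{810}{\sqrt{S{\left(l,2 \right)} + \left(184 - -220\right)}} = \frac{810}{\sqrt{\left(2 + 12^{2} - 6 - 24 + 12 \cdot 2\right) + \left(184 - -220\right)}} = \frac{810}{\sqrt{\left(2 + 144 - 6 - 24 + 24\right) + \left(184 + 220\right)}} = \frac{810}{\sqrt{140 + 404}} = \frac{810}{\sqrt{544}} = \frac{810}{4 \sqrt{34}} = 810 \frac{\sqrt{34}}{136} = \frac{405 \sqrt{34}}{68}$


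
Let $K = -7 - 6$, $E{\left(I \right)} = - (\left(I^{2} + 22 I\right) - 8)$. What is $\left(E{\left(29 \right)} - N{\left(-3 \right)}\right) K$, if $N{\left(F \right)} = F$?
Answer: $19084$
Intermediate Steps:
$E{\left(I \right)} = 8 - I^{2} - 22 I$ ($E{\left(I \right)} = - (-8 + I^{2} + 22 I) = 8 - I^{2} - 22 I$)
$K = -13$
$\left(E{\left(29 \right)} - N{\left(-3 \right)}\right) K = \left(\left(8 - 29^{2} - 638\right) - -3\right) \left(-13\right) = \left(\left(8 - 841 - 638\right) + 3\right) \left(-13\right) = \left(-1471 + 3\right) \left(-13\right) = \left(-1468\right) \left(-13\right) = 19084$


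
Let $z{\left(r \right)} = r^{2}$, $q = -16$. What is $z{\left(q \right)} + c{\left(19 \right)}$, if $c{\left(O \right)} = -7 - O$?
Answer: $230$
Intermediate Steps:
$z{\left(q \right)} + c{\left(19 \right)} = \left(-16\right)^{2} - 26 = 256 - 26 = 230$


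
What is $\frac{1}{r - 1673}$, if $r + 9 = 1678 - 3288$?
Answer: $- \frac{1}{3292} \approx -0.00030377$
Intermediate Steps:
$r = -1619$ ($r = -9 + \left(1678 - 3288\right) = -9 - 1610 = -1619$)
$\frac{1}{r - 1673} = \frac{1}{-1619 - 1673} = \frac{1}{-3292} = - \frac{1}{3292}$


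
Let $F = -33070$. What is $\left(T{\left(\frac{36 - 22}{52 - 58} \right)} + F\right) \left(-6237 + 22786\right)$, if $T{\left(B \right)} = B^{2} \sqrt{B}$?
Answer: $-547275430 + \frac{810901 i \sqrt{21}}{27} \approx -5.4728 \cdot 10^{8} + 1.3763 \cdot 10^{5} i$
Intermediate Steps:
$T{\left(B \right)} = B^{\frac{5}{2}}$
$\left(T{\left(\frac{36 - 22}{52 - 58} \right)} + F\right) \left(-6237 + 22786\right) = \left(\left(\frac{36 - 22}{52 - 58}\right)^{\frac{5}{2}} - 33070\right) \left(-6237 + 22786\right) = \left(\left(\frac{14}{-6}\right)^{\frac{5}{2}} - 33070\right) 16549 = \left(\left(14 \left(- \frac{1}{6}\right)\right)^{\frac{5}{2}} - 33070\right) 16549 = \left(\left(- \frac{7}{3}\right)^{\frac{5}{2}} - 33070\right) 16549 = \left(\frac{49 i \sqrt{21}}{27} - 33070\right) 16549 = \left(-33070 + \frac{49 i \sqrt{21}}{27}\right) 16549 = -547275430 + \frac{810901 i \sqrt{21}}{27}$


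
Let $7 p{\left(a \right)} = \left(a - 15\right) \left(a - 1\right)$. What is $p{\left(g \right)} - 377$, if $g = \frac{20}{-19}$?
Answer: $- \frac{940784}{2527} \approx -372.29$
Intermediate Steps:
$g = - \frac{20}{19}$ ($g = 20 \left(- \frac{1}{19}\right) = - \frac{20}{19} \approx -1.0526$)
$p{\left(a \right)} = \frac{\left(-1 + a\right) \left(-15 + a\right)}{7}$ ($p{\left(a \right)} = \frac{\left(a - 15\right) \left(a - 1\right)}{7} = \frac{\left(-15 + a\right) \left(-1 + a\right)}{7} = \frac{\left(-1 + a\right) \left(-15 + a\right)}{7}$)
$p{\left(g \right)} - 377 = \left(\frac{15}{7} - - \frac{320}{133} + \frac{\left(- \frac{20}{19}\right)^{2}}{7}\right) - 377 = \left(\frac{15}{7} + \frac{320}{133} + \frac{1}{7} \cdot \frac{400}{361}\right) - 377 = \left(\frac{15}{7} + \frac{320}{133} + \frac{400}{2527}\right) - 377 = \frac{11895}{2527} - 377 = - \frac{940784}{2527}$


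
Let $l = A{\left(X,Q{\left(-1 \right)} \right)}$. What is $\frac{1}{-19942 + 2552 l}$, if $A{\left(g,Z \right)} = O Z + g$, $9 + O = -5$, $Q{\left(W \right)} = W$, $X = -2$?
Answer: $\frac{1}{10682} \approx 9.3615 \cdot 10^{-5}$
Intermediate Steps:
$O = -14$ ($O = -9 - 5 = -14$)
$A{\left(g,Z \right)} = g - 14 Z$ ($A{\left(g,Z \right)} = - 14 Z + g = g - 14 Z$)
$l = 12$ ($l = -2 - -14 = -2 + 14 = 12$)
$\frac{1}{-19942 + 2552 l} = \frac{1}{-19942 + 2552 \cdot 12} = \frac{1}{-19942 + 30624} = \frac{1}{10682}$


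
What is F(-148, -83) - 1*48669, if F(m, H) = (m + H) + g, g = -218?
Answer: -49118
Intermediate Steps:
F(m, H) = -218 + H + m (F(m, H) = (m + H) - 218 = (H + m) - 218 = -218 + H + m)
F(-148, -83) - 1*48669 = (-218 - 83 - 148) - 1*48669 = -449 - 48669 = -49118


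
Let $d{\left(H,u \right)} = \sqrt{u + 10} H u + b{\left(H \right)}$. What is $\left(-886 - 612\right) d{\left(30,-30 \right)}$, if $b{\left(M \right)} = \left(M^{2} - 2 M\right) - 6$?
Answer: $-1249332 + 2696400 i \sqrt{5} \approx -1.2493 \cdot 10^{6} + 6.0293 \cdot 10^{6} i$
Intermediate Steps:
$b{\left(M \right)} = -6 + M^{2} - 2 M$
$d{\left(H,u \right)} = -6 + H^{2} - 2 H + H u \sqrt{10 + u}$ ($d{\left(H,u \right)} = \sqrt{u + 10} H u - \left(6 - H^{2} + 2 H\right) = \sqrt{10 + u} H u - \left(6 - H^{2} + 2 H\right) = H \sqrt{10 + u} u - \left(6 - H^{2} + 2 H\right) = H u \sqrt{10 + u} - \left(6 - H^{2} + 2 H\right) = -6 + H^{2} - 2 H + H u \sqrt{10 + u}$)
$\left(-886 - 612\right) d{\left(30,-30 \right)} = \left(-886 - 612\right) \left(-6 + 30^{2} - 60 + 30 \left(-30\right) \sqrt{10 - 30}\right) = - 1498 \left(-6 + 900 - 60 + 30 \left(-30\right) \sqrt{-20}\right) = - 1498 \left(-6 + 900 - 60 + 30 \left(-30\right) 2 i \sqrt{5}\right) = - 1498 \left(-6 + 900 - 60 - 1800 i \sqrt{5}\right) = - 1498 \left(834 - 1800 i \sqrt{5}\right) = -1249332 + 2696400 i \sqrt{5}$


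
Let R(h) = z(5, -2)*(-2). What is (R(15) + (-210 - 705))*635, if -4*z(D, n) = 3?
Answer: -1160145/2 ≈ -5.8007e+5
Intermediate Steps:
z(D, n) = -¾ (z(D, n) = -¼*3 = -¾)
R(h) = 3/2 (R(h) = -¾*(-2) = 3/2)
(R(15) + (-210 - 705))*635 = (3/2 + (-210 - 705))*635 = (3/2 - 915)*635 = -1827/2*635 = -1160145/2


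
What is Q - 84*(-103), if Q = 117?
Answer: 8769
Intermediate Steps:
Q - 84*(-103) = 117 - 84*(-103) = 117 + 8652 = 8769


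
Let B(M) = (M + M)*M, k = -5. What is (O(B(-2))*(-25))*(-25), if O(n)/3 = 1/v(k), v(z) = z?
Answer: -375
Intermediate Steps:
B(M) = 2*M² (B(M) = (2*M)*M = 2*M²)
O(n) = -⅗ (O(n) = 3/(-5) = 3*(-⅕) = -⅗)
(O(B(-2))*(-25))*(-25) = -⅗*(-25)*(-25) = 15*(-25) = -375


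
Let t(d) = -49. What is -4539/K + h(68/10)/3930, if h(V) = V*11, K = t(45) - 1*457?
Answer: 44690297/4971450 ≈ 8.9894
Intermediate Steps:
K = -506 (K = -49 - 1*457 = -49 - 457 = -506)
h(V) = 11*V
-4539/K + h(68/10)/3930 = -4539/(-506) + (11*(68/10))/3930 = -4539*(-1/506) + (11*(68*(⅒)))*(1/3930) = 4539/506 + (11*(34/5))*(1/3930) = 4539/506 + (374/5)*(1/3930) = 4539/506 + 187/9825 = 44690297/4971450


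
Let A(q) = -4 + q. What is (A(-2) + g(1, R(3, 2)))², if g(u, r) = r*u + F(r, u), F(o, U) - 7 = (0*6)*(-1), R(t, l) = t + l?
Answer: 36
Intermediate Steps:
R(t, l) = l + t
F(o, U) = 7 (F(o, U) = 7 + (0*6)*(-1) = 7 + 0*(-1) = 7 + 0 = 7)
g(u, r) = 7 + r*u (g(u, r) = r*u + 7 = 7 + r*u)
(A(-2) + g(1, R(3, 2)))² = ((-4 - 2) + (7 + (2 + 3)*1))² = (-6 + (7 + 5*1))² = (-6 + (7 + 5))² = (-6 + 12)² = 6² = 36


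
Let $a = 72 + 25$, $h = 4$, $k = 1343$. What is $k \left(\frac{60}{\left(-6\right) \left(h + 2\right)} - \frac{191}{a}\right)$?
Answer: $- \frac{1420894}{291} \approx -4882.8$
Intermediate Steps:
$a = 97$
$k \left(\frac{60}{\left(-6\right) \left(h + 2\right)} - \frac{191}{a}\right) = 1343 \left(\frac{60}{\left(-6\right) \left(4 + 2\right)} - \frac{191}{97}\right) = 1343 \left(\frac{60}{\left(-6\right) 6} - \frac{191}{97}\right) = 1343 \left(\frac{60}{-36} - \frac{191}{97}\right) = 1343 \left(60 \left(- \frac{1}{36}\right) - \frac{191}{97}\right) = 1343 \left(- \frac{5}{3} - \frac{191}{97}\right) = 1343 \left(- \frac{1058}{291}\right) = - \frac{1420894}{291}$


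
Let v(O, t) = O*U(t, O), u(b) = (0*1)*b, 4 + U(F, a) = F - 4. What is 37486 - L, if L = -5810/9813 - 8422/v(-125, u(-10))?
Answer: 183969286543/4906500 ≈ 37495.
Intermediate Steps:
U(F, a) = -8 + F (U(F, a) = -4 + (F - 4) = -4 + (-4 + F) = -8 + F)
u(b) = 0 (u(b) = 0*b = 0)
v(O, t) = O*(-8 + t)
L = -44227543/4906500 (L = -5810/9813 - 8422*(-1/(125*(-8 + 0))) = -5810*1/9813 - 8422/((-125*(-8))) = -5810/9813 - 8422/1000 = -5810/9813 - 8422*1/1000 = -5810/9813 - 4211/500 = -44227543/4906500 ≈ -9.0141)
37486 - L = 37486 - 1*(-44227543/4906500) = 37486 + 44227543/4906500 = 183969286543/4906500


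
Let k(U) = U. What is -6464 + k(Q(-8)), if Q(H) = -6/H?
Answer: -25853/4 ≈ -6463.3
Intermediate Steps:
-6464 + k(Q(-8)) = -6464 - 6/(-8) = -6464 - 6*(-⅛) = -6464 + ¾ = -25853/4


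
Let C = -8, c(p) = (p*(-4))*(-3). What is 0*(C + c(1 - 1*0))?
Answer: 0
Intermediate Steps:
c(p) = 12*p (c(p) = -4*p*(-3) = 12*p)
0*(C + c(1 - 1*0)) = 0*(-8 + 12*(1 - 1*0)) = 0*(-8 + 12*(1 + 0)) = 0*(-8 + 12*1) = 0*(-8 + 12) = 0*4 = 0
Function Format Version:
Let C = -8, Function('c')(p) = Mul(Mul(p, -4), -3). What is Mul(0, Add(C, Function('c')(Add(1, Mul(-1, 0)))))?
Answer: 0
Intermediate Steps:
Function('c')(p) = Mul(12, p) (Function('c')(p) = Mul(Mul(-4, p), -3) = Mul(12, p))
Mul(0, Add(C, Function('c')(Add(1, Mul(-1, 0))))) = Mul(0, Add(-8, Mul(12, Add(1, Mul(-1, 0))))) = Mul(0, Add(-8, Mul(12, Add(1, 0)))) = Mul(0, Add(-8, Mul(12, 1))) = Mul(0, Add(-8, 12)) = Mul(0, 4) = 0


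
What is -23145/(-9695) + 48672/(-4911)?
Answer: -23880663/3174143 ≈ -7.5235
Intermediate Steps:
-23145/(-9695) + 48672/(-4911) = -23145*(-1/9695) + 48672*(-1/4911) = 4629/1939 - 16224/1637 = -23880663/3174143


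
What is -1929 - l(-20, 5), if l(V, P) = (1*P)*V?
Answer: -1829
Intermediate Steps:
l(V, P) = P*V
-1929 - l(-20, 5) = -1929 - 5*(-20) = -1929 - 1*(-100) = -1929 + 100 = -1829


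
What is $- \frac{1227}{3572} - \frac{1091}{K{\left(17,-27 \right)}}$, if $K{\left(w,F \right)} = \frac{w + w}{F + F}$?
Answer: $\frac{105199545}{60724} \approx 1732.4$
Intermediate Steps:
$K{\left(w,F \right)} = \frac{w}{F}$ ($K{\left(w,F \right)} = \frac{2 w}{2 F} = 2 w \frac{1}{2 F} = \frac{w}{F}$)
$- \frac{1227}{3572} - \frac{1091}{K{\left(17,-27 \right)}} = - \frac{1227}{3572} - \frac{1091}{17 \frac{1}{-27}} = \left(-1227\right) \frac{1}{3572} - \frac{1091}{17 \left(- \frac{1}{27}\right)} = - \frac{1227}{3572} - \frac{1091}{- \frac{17}{27}} = - \frac{1227}{3572} - - \frac{29457}{17} = - \frac{1227}{3572} + \frac{29457}{17} = \frac{105199545}{60724}$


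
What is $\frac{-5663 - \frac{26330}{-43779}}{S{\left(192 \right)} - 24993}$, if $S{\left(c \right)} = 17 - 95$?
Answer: $\frac{247894147}{1097583309} \approx 0.22585$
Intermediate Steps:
$S{\left(c \right)} = -78$ ($S{\left(c \right)} = 17 - 95 = -78$)
$\frac{-5663 - \frac{26330}{-43779}}{S{\left(192 \right)} - 24993} = \frac{-5663 - \frac{26330}{-43779}}{-78 - 24993} = \frac{-5663 - - \frac{26330}{43779}}{-25071} = \left(-5663 + \frac{26330}{43779}\right) \left(- \frac{1}{25071}\right) = \left(- \frac{247894147}{43779}\right) \left(- \frac{1}{25071}\right) = \frac{247894147}{1097583309}$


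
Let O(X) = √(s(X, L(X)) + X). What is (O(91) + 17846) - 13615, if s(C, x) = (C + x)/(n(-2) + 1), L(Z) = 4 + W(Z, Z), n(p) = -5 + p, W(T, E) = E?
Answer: 4231 + 2*√15 ≈ 4238.8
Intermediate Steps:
L(Z) = 4 + Z
s(C, x) = -C/6 - x/6 (s(C, x) = (C + x)/((-5 - 2) + 1) = (C + x)/(-7 + 1) = (C + x)/(-6) = (C + x)*(-⅙) = -C/6 - x/6)
O(X) = √(-⅔ + 2*X/3) (O(X) = √((-X/6 - (4 + X)/6) + X) = √((-X/6 + (-⅔ - X/6)) + X) = √((-⅔ - X/3) + X) = √(-⅔ + 2*X/3))
(O(91) + 17846) - 13615 = (√(-6 + 6*91)/3 + 17846) - 13615 = (√(-6 + 546)/3 + 17846) - 13615 = (√540/3 + 17846) - 13615 = ((6*√15)/3 + 17846) - 13615 = (2*√15 + 17846) - 13615 = (17846 + 2*√15) - 13615 = 4231 + 2*√15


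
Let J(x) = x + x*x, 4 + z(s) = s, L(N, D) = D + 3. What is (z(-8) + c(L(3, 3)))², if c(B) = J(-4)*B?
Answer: 3600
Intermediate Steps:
L(N, D) = 3 + D
z(s) = -4 + s
J(x) = x + x²
c(B) = 12*B (c(B) = (-4*(1 - 4))*B = (-4*(-3))*B = 12*B)
(z(-8) + c(L(3, 3)))² = ((-4 - 8) + 12*(3 + 3))² = (-12 + 12*6)² = (-12 + 72)² = 60² = 3600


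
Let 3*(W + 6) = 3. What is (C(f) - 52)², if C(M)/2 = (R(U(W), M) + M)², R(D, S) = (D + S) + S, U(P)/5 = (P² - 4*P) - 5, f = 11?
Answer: 11777892676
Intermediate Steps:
W = -5 (W = -6 + (⅓)*3 = -6 + 1 = -5)
U(P) = -25 - 20*P + 5*P² (U(P) = 5*((P² - 4*P) - 5) = 5*(-5 + P² - 4*P) = -25 - 20*P + 5*P²)
R(D, S) = D + 2*S
C(M) = 2*(200 + 3*M)² (C(M) = 2*(((-25 - 20*(-5) + 5*(-5)²) + 2*M) + M)² = 2*(((-25 + 100 + 5*25) + 2*M) + M)² = 2*(((-25 + 100 + 125) + 2*M) + M)² = 2*((200 + 2*M) + M)² = 2*(200 + 3*M)²)
(C(f) - 52)² = (2*(200 + 3*11)² - 52)² = (2*(200 + 33)² - 52)² = (2*233² - 52)² = (2*54289 - 52)² = (108578 - 52)² = 108526² = 11777892676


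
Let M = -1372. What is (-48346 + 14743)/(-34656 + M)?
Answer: 33603/36028 ≈ 0.93269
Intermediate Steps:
(-48346 + 14743)/(-34656 + M) = (-48346 + 14743)/(-34656 - 1372) = -33603/(-36028) = -33603*(-1/36028) = 33603/36028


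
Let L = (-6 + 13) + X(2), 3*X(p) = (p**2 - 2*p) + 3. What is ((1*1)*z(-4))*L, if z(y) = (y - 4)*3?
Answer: -192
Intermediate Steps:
X(p) = 1 - 2*p/3 + p**2/3 (X(p) = ((p**2 - 2*p) + 3)/3 = (3 + p**2 - 2*p)/3 = 1 - 2*p/3 + p**2/3)
L = 8 (L = (-6 + 13) + (1 - 2/3*2 + (1/3)*2**2) = 7 + (1 - 4/3 + (1/3)*4) = 7 + (1 - 4/3 + 4/3) = 7 + 1 = 8)
z(y) = -12 + 3*y (z(y) = (-4 + y)*3 = -12 + 3*y)
((1*1)*z(-4))*L = ((1*1)*(-12 + 3*(-4)))*8 = (1*(-12 - 12))*8 = (1*(-24))*8 = -24*8 = -192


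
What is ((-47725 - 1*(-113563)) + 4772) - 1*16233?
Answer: 54377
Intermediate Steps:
((-47725 - 1*(-113563)) + 4772) - 1*16233 = ((-47725 + 113563) + 4772) - 16233 = (65838 + 4772) - 16233 = 70610 - 16233 = 54377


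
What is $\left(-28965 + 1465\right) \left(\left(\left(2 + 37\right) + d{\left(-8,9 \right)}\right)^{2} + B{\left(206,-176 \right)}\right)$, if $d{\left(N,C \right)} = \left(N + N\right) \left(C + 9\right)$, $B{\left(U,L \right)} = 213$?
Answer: $-1710885000$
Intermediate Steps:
$d{\left(N,C \right)} = 2 N \left(9 + C\right)$
$\left(-28965 + 1465\right) \left(\left(\left(2 + 37\right) + d{\left(-8,9 \right)}\right)^{2} + B{\left(206,-176 \right)}\right) = \left(-28965 + 1465\right) \left(\left(\left(2 + 37\right) + 2 \left(-8\right) \left(9 + 9\right)\right)^{2} + 213\right) = - 27500 \left(\left(39 + 2 \left(-8\right) 18\right)^{2} + 213\right) = - 27500 \left(\left(39 - 288\right)^{2} + 213\right) = - 27500 \left(\left(-249\right)^{2} + 213\right) = - 27500 \left(62001 + 213\right) = \left(-27500\right) 62214 = -1710885000$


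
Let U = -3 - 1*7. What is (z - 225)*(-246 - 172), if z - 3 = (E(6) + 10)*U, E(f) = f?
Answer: 159676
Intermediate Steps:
U = -10 (U = -3 - 7 = -10)
z = -157 (z = 3 + (6 + 10)*(-10) = 3 + 16*(-10) = 3 - 160 = -157)
(z - 225)*(-246 - 172) = (-157 - 225)*(-246 - 172) = -382*(-418) = 159676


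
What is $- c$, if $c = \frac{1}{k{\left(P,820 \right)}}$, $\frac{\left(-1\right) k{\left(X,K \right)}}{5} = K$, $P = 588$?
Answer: $\frac{1}{4100} \approx 0.0002439$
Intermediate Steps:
$k{\left(X,K \right)} = - 5 K$
$c = - \frac{1}{4100}$ ($c = \frac{1}{\left(-5\right) 820} = \frac{1}{-4100} = - \frac{1}{4100} \approx -0.0002439$)
$- c = \left(-1\right) \left(- \frac{1}{4100}\right) = \frac{1}{4100}$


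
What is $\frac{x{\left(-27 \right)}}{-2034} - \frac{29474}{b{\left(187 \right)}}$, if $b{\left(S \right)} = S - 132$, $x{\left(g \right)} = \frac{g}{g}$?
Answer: $- \frac{59950171}{111870} \approx -535.89$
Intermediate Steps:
$x{\left(g \right)} = 1$
$b{\left(S \right)} = -132 + S$
$\frac{x{\left(-27 \right)}}{-2034} - \frac{29474}{b{\left(187 \right)}} = 1 \frac{1}{-2034} - \frac{29474}{-132 + 187} = 1 \left(- \frac{1}{2034}\right) - \frac{29474}{55} = - \frac{1}{2034} - \frac{29474}{55} = - \frac{59950171}{111870}$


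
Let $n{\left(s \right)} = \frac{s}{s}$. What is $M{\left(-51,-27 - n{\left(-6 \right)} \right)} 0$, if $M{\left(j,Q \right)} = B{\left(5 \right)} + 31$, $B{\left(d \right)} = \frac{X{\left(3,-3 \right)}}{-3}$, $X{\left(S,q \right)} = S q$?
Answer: $0$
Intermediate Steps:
$B{\left(d \right)} = 3$ ($B{\left(d \right)} = \frac{3 \left(-3\right)}{-3} = \left(-9\right) \left(- \frac{1}{3}\right) = 3$)
$n{\left(s \right)} = 1$
$M{\left(j,Q \right)} = 34$ ($M{\left(j,Q \right)} = 3 + 31 = 34$)
$M{\left(-51,-27 - n{\left(-6 \right)} \right)} 0 = 34 \cdot 0 = 0$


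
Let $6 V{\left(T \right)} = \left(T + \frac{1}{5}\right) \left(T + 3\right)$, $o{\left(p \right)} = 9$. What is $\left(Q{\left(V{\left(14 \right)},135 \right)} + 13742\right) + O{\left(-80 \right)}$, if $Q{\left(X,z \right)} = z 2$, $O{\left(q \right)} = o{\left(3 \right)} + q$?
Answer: $13941$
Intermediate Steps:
$O{\left(q \right)} = 9 + q$
$V{\left(T \right)} = \frac{\left(3 + T\right) \left(\frac{1}{5} + T\right)}{6}$ ($V{\left(T \right)} = \frac{\left(T + \frac{1}{5}\right) \left(T + 3\right)}{6} = \frac{\left(T + \frac{1}{5}\right) \left(3 + T\right)}{6} = \frac{\left(\frac{1}{5} + T\right) \left(3 + T\right)}{6} = \frac{\left(3 + T\right) \left(\frac{1}{5} + T\right)}{6}$)
$Q{\left(X,z \right)} = 2 z$
$\left(Q{\left(V{\left(14 \right)},135 \right)} + 13742\right) + O{\left(-80 \right)} = \left(2 \cdot 135 + 13742\right) + \left(9 - 80\right) = \left(270 + 13742\right) - 71 = 14012 - 71 = 13941$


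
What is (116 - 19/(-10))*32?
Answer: 18864/5 ≈ 3772.8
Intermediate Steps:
(116 - 19/(-10))*32 = (116 - 19*(-⅒))*32 = (116 + 19/10)*32 = (1179/10)*32 = 18864/5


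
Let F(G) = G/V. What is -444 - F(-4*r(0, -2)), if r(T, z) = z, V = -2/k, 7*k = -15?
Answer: -3168/7 ≈ -452.57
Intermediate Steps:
k = -15/7 (k = (1/7)*(-15) = -15/7 ≈ -2.1429)
V = 14/15 (V = -2/(-15/7) = -2*(-7/15) = 14/15 ≈ 0.93333)
F(G) = 15*G/14 (F(G) = G/(14/15) = G*(15/14) = 15*G/14)
-444 - F(-4*r(0, -2)) = -444 - 15*(-4*(-2))/14 = -444 - 15*8/14 = -444 - 1*60/7 = -444 - 60/7 = -3168/7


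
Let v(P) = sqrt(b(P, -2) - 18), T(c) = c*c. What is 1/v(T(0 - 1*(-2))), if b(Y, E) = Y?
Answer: -I*sqrt(14)/14 ≈ -0.26726*I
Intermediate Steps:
T(c) = c**2
v(P) = sqrt(-18 + P) (v(P) = sqrt(P - 18) = sqrt(-18 + P))
1/v(T(0 - 1*(-2))) = 1/(sqrt(-18 + (0 - 1*(-2))**2)) = 1/(sqrt(-18 + (0 + 2)**2)) = 1/(sqrt(-18 + 2**2)) = 1/(sqrt(-18 + 4)) = 1/(sqrt(-14)) = 1/(I*sqrt(14)) = -I*sqrt(14)/14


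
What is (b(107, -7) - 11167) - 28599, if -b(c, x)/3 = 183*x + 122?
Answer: -36289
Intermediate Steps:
b(c, x) = -366 - 549*x (b(c, x) = -3*(183*x + 122) = -3*(122 + 183*x) = -366 - 549*x)
(b(107, -7) - 11167) - 28599 = ((-366 - 549*(-7)) - 11167) - 28599 = ((-366 + 3843) - 11167) - 28599 = (3477 - 11167) - 28599 = -7690 - 28599 = -36289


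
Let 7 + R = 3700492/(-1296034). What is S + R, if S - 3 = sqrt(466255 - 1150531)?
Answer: -4442314/648017 + 2*I*sqrt(171069) ≈ -6.8552 + 827.21*I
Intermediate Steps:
S = 3 + 2*I*sqrt(171069) (S = 3 + sqrt(466255 - 1150531) = 3 + sqrt(-684276) = 3 + 2*I*sqrt(171069) ≈ 3.0 + 827.21*I)
R = -6386365/648017 (R = -7 + 3700492/(-1296034) = -7 + 3700492*(-1/1296034) = -7 - 1850246/648017 = -6386365/648017 ≈ -9.8552)
S + R = (3 + 2*I*sqrt(171069)) - 6386365/648017 = -4442314/648017 + 2*I*sqrt(171069)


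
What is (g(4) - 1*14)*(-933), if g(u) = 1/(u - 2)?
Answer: 25191/2 ≈ 12596.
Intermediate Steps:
g(u) = 1/(-2 + u)
(g(4) - 1*14)*(-933) = (1/(-2 + 4) - 1*14)*(-933) = (1/2 - 14)*(-933) = (½ - 14)*(-933) = -27/2*(-933) = 25191/2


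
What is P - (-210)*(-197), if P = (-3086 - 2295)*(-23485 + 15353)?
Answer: 43716922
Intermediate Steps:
P = 43758292 (P = -5381*(-8132) = 43758292)
P - (-210)*(-197) = 43758292 - (-210)*(-197) = 43758292 - 1*41370 = 43758292 - 41370 = 43716922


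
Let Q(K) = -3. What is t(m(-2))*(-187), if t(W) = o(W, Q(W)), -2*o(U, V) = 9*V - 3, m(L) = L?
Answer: -2805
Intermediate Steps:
o(U, V) = 3/2 - 9*V/2 (o(U, V) = -(9*V - 3)/2 = -(-3 + 9*V)/2 = 3/2 - 9*V/2)
t(W) = 15 (t(W) = 3/2 - 9/2*(-3) = 3/2 + 27/2 = 15)
t(m(-2))*(-187) = 15*(-187) = -2805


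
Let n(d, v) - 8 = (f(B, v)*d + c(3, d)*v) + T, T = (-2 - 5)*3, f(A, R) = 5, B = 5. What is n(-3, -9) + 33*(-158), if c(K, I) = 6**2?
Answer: -5566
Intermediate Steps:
c(K, I) = 36
T = -21 (T = -7*3 = -21)
n(d, v) = -13 + 5*d + 36*v (n(d, v) = 8 + ((5*d + 36*v) - 21) = 8 + (-21 + 5*d + 36*v) = -13 + 5*d + 36*v)
n(-3, -9) + 33*(-158) = (-13 + 5*(-3) + 36*(-9)) + 33*(-158) = (-13 - 15 - 324) - 5214 = -352 - 5214 = -5566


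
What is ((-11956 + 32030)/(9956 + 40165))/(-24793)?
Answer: -20074/1242649953 ≈ -1.6154e-5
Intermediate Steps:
((-11956 + 32030)/(9956 + 40165))/(-24793) = (20074/50121)*(-1/24793) = -20074/1242649953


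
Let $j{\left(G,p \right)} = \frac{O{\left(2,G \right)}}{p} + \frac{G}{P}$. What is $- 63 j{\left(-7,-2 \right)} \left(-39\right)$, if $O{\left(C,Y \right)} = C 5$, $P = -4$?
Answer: $- \frac{31941}{4} \approx -7985.3$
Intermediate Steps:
$O{\left(C,Y \right)} = 5 C$
$j{\left(G,p \right)} = \frac{10}{p} - \frac{G}{4}$ ($j{\left(G,p \right)} = \frac{5 \cdot 2}{p} + \frac{G}{-4} = \frac{10}{p} + G \left(- \frac{1}{4}\right) = \frac{10}{p} - \frac{G}{4}$)
$- 63 j{\left(-7,-2 \right)} \left(-39\right) = - 63 \left(\frac{10}{-2} - - \frac{7}{4}\right) \left(-39\right) = - 63 \left(10 \left(- \frac{1}{2}\right) + \frac{7}{4}\right) \left(-39\right) = - 63 \left(-5 + \frac{7}{4}\right) \left(-39\right) = \left(-63\right) \left(- \frac{13}{4}\right) \left(-39\right) = \frac{819}{4} \left(-39\right) = - \frac{31941}{4}$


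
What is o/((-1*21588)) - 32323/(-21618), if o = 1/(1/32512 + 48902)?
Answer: 3424123095770191/2290093528795450 ≈ 1.4952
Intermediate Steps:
o = 32512/1589901825 (o = 1/(1/32512 + 48902) = 1/(1589901825/32512) = 32512/1589901825 ≈ 2.0449e-5)
o/((-1*21588)) - 32323/(-21618) = 32512/(1589901825*((-1*21588))) - 32323/(-21618) = (32512/1589901825)/(-21588) - 32323*(-1/21618) = (32512/1589901825)*(-1/21588) + 32323/21618 = -8128/8580700149525 + 32323/21618 = 3424123095770191/2290093528795450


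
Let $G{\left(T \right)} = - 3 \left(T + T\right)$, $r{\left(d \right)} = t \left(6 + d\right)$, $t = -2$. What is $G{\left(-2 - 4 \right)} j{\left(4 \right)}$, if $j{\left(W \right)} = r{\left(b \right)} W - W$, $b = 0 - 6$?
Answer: $-144$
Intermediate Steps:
$b = -6$ ($b = 0 - 6 = -6$)
$r{\left(d \right)} = -12 - 2 d$ ($r{\left(d \right)} = - 2 \left(6 + d\right) = -12 - 2 d$)
$G{\left(T \right)} = - 6 T$ ($G{\left(T \right)} = - 3 \cdot 2 T = - 6 T$)
$j{\left(W \right)} = - W$ ($j{\left(W \right)} = \left(-12 - -12\right) W - W = \left(-12 + 12\right) W - W = 0 W - W = 0 - W = - W$)
$G{\left(-2 - 4 \right)} j{\left(4 \right)} = - 6 \left(-2 - 4\right) \left(\left(-1\right) 4\right) = - 6 \left(-2 - 4\right) \left(-4\right) = \left(-6\right) \left(-6\right) \left(-4\right) = 36 \left(-4\right) = -144$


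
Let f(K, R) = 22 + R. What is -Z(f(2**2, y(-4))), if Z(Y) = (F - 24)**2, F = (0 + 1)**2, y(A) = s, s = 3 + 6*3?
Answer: -529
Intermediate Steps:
s = 21 (s = 3 + 18 = 21)
y(A) = 21
F = 1 (F = 1**2 = 1)
Z(Y) = 529 (Z(Y) = (1 - 24)**2 = (-23)**2 = 529)
-Z(f(2**2, y(-4))) = -1*529 = -529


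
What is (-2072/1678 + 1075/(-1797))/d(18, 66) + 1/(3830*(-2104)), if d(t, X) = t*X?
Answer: -5567975317711/3608369445550320 ≈ -0.0015431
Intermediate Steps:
d(t, X) = X*t
(-2072/1678 + 1075/(-1797))/d(18, 66) + 1/(3830*(-2104)) = (-2072/1678 + 1075/(-1797))/((66*18)) + 1/(3830*(-2104)) = (-2072*1/1678 + 1075*(-1/1797))/1188 + (1/3830)*(-1/2104) = (-1036/839 - 1075/1797)*(1/1188) - 1/8058320 = -2763617/1507683*1/1188 - 1/8058320 = -2763617/1791127404 - 1/8058320 = -5567975317711/3608369445550320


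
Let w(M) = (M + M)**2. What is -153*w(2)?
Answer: -2448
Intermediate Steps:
w(M) = 4*M**2 (w(M) = (2*M)**2 = 4*M**2)
-153*w(2) = -612*2**2 = -612*4 = -153*16 = -2448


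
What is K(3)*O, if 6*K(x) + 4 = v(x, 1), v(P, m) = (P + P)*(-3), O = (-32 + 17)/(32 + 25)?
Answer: 55/57 ≈ 0.96491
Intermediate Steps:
O = -5/19 (O = -15/57 = -15*1/57 = -5/19 ≈ -0.26316)
v(P, m) = -6*P (v(P, m) = (2*P)*(-3) = -6*P)
K(x) = -⅔ - x (K(x) = -⅔ + (-6*x)/6 = -⅔ - x)
K(3)*O = (-⅔ - 1*3)*(-5/19) = (-⅔ - 3)*(-5/19) = -11/3*(-5/19) = 55/57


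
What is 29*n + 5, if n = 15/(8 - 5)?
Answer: 150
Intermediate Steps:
n = 5 (n = 15/3 = 15*(⅓) = 5)
29*n + 5 = 29*5 + 5 = 145 + 5 = 150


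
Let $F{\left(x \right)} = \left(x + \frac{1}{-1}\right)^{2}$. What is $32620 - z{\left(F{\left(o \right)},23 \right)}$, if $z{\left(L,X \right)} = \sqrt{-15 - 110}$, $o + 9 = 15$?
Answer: $32620 - 5 i \sqrt{5} \approx 32620.0 - 11.18 i$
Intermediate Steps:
$o = 6$ ($o = -9 + 15 = 6$)
$F{\left(x \right)} = \left(-1 + x\right)^{2}$ ($F{\left(x \right)} = \left(x - 1\right)^{2} = \left(-1 + x\right)^{2}$)
$z{\left(L,X \right)} = 5 i \sqrt{5}$ ($z{\left(L,X \right)} = \sqrt{-125} = 5 i \sqrt{5}$)
$32620 - z{\left(F{\left(o \right)},23 \right)} = 32620 - 5 i \sqrt{5}$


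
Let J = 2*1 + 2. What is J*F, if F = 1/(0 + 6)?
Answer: ⅔ ≈ 0.66667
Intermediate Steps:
J = 4 (J = 2 + 2 = 4)
F = ⅙ (F = 1/6 = ⅙ ≈ 0.16667)
J*F = 4*(⅙) = ⅔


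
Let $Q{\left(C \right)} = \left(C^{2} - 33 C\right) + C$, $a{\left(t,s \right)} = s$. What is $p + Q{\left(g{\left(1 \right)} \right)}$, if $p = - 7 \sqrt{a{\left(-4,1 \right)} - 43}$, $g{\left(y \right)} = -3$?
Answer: $105 - 7 i \sqrt{42} \approx 105.0 - 45.365 i$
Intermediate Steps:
$Q{\left(C \right)} = C^{2} - 32 C$
$p = - 7 i \sqrt{42}$ ($p = - 7 \sqrt{1 - 43} = - 7 \sqrt{-42} = - 7 i \sqrt{42} \approx - 45.365 i$)
$p + Q{\left(g{\left(1 \right)} \right)} = - 7 i \sqrt{42} - 3 \left(-32 - 3\right) = - 7 i \sqrt{42} - -105 = - 7 i \sqrt{42} + 105 = 105 - 7 i \sqrt{42}$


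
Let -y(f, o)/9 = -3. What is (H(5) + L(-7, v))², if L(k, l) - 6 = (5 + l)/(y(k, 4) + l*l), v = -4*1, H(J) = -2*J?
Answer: 29241/1849 ≈ 15.814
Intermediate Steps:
y(f, o) = 27 (y(f, o) = -9*(-3) = 27)
v = -4
L(k, l) = 6 + (5 + l)/(27 + l²) (L(k, l) = 6 + (5 + l)/(27 + l*l) = 6 + (5 + l)/(27 + l²))
(H(5) + L(-7, v))² = (-2*5 + (167 - 4 + 6*(-4)²)/(27 + (-4)²))² = (-10 + (167 - 4 + 6*16)/(27 + 16))² = (-10 + (167 - 4 + 96)/43)² = (-10 + (1/43)*259)² = (-10 + 259/43)² = (-171/43)² = 29241/1849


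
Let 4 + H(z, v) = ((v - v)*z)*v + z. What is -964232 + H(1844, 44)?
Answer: -962392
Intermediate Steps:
H(z, v) = -4 + z (H(z, v) = -4 + (((v - v)*z)*v + z) = -4 + ((0*z)*v + z) = -4 + (0*v + z) = -4 + (0 + z) = -4 + z)
-964232 + H(1844, 44) = -964232 + (-4 + 1844) = -964232 + 1840 = -962392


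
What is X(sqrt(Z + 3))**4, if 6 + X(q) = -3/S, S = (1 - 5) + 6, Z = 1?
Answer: 50625/16 ≈ 3164.1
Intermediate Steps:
S = 2 (S = -4 + 6 = 2)
X(q) = -15/2 (X(q) = -6 - 3/2 = -15/2)
X(sqrt(Z + 3))**4 = (-15/2)**4 = 50625/16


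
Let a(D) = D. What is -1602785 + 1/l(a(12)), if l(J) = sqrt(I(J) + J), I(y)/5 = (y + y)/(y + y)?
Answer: -1602785 + sqrt(17)/17 ≈ -1.6028e+6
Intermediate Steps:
I(y) = 5 (I(y) = 5*((y + y)/(y + y)) = 5*((2*y)/((2*y))) = 5*((2*y)*(1/(2*y))) = 5*1 = 5)
l(J) = sqrt(5 + J)
-1602785 + 1/l(a(12)) = -1602785 + 1/(sqrt(5 + 12)) = -1602785 + 1/(sqrt(17)) = -1602785 + sqrt(17)/17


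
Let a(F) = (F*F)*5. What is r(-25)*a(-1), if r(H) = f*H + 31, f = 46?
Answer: -5595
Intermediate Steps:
a(F) = 5*F**2 (a(F) = F**2*5 = 5*F**2)
r(H) = 31 + 46*H (r(H) = 46*H + 31 = 31 + 46*H)
r(-25)*a(-1) = (31 + 46*(-25))*(5*(-1)**2) = (31 - 1150)*(5*1) = -1119*5 = -5595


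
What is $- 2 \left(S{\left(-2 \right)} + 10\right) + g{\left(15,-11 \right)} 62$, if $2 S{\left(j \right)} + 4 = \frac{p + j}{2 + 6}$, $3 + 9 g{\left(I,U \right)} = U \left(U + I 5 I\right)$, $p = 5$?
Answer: $- \frac{6080651}{72} \approx -84454.0$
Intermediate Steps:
$g{\left(I,U \right)} = - \frac{1}{3} + \frac{U \left(U + 5 I^{2}\right)}{9}$ ($g{\left(I,U \right)} = - \frac{1}{3} + \frac{U \left(U + I 5 I\right)}{9} = - \frac{1}{3} + \frac{U \left(U + 5 I I\right)}{9} = - \frac{1}{3} + \frac{U \left(U + 5 I^{2}\right)}{9}$)
$S{\left(j \right)} = - \frac{27}{16} + \frac{j}{16}$ ($S{\left(j \right)} = -2 + \frac{\left(5 + j\right) \frac{1}{2 + 6}}{2} = -2 + \frac{\left(5 + j\right) \frac{1}{8}}{2} = -2 + \frac{\frac{5}{8} + \frac{j}{8}}{2} = -2 + \left(\frac{5}{16} + \frac{j}{16}\right) = - \frac{27}{16} + \frac{j}{16}$)
$- 2 \left(S{\left(-2 \right)} + 10\right) + g{\left(15,-11 \right)} 62 = - 2 \left(\left(- \frac{27}{16} + \frac{1}{16} \left(-2\right)\right) + 10\right) + \left(- \frac{1}{3} + \frac{\left(-11\right)^{2}}{9} + \frac{5}{9} \left(-11\right) 15^{2}\right) 62 = - 2 \left(\left(- \frac{27}{16} - \frac{1}{8}\right) + 10\right) + \left(- \frac{1}{3} + \frac{1}{9} \cdot 121 + \frac{5}{9} \left(-11\right) 225\right) 62 = - 2 \left(- \frac{29}{16} + 10\right) + \left(- \frac{1}{3} + \frac{121}{9} - 1375\right) 62 = \left(-2\right) \frac{131}{16} - \frac{759934}{9} = - \frac{131}{8} - \frac{759934}{9} = - \frac{6080651}{72}$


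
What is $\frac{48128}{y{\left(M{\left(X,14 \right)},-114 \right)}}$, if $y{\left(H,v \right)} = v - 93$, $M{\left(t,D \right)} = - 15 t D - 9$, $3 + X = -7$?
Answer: $- \frac{48128}{207} \approx -232.5$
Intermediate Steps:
$X = -10$ ($X = -3 - 7 = -10$)
$M{\left(t,D \right)} = -9 - 15 D t$ ($M{\left(t,D \right)} = - 15 D t - 9 = -9 - 15 D t$)
$y{\left(H,v \right)} = -93 + v$
$\frac{48128}{y{\left(M{\left(X,14 \right)},-114 \right)}} = \frac{48128}{-93 - 114} = \frac{48128}{-207} = 48128 \left(- \frac{1}{207}\right) = - \frac{48128}{207}$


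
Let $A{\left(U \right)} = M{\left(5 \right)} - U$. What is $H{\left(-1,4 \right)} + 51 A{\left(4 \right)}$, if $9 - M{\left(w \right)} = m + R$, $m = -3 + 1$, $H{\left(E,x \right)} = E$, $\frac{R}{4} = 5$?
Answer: $-664$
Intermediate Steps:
$R = 20$ ($R = 4 \cdot 5 = 20$)
$m = -2$
$M{\left(w \right)} = -9$ ($M{\left(w \right)} = 9 - \left(-2 + 20\right) = 9 - 18 = -9$)
$A{\left(U \right)} = -9 - U$
$H{\left(-1,4 \right)} + 51 A{\left(4 \right)} = -1 + 51 \left(-9 - 4\right) = -1 + 51 \left(-13\right) = -1 - 663 = -664$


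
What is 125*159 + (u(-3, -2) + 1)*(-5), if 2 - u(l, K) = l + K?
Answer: 19835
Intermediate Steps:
u(l, K) = 2 - K - l (u(l, K) = 2 - (l + K) = 2 - (K + l) = 2 + (-K - l) = 2 - K - l)
125*159 + (u(-3, -2) + 1)*(-5) = 125*159 + ((2 - 1*(-2) - 1*(-3)) + 1)*(-5) = 19875 + ((2 + 2 + 3) + 1)*(-5) = 19875 + (7 + 1)*(-5) = 19875 + 8*(-5) = 19875 - 40 = 19835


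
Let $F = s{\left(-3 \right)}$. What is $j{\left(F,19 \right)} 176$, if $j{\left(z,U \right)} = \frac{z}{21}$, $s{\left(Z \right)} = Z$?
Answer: $- \frac{176}{7} \approx -25.143$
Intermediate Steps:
$F = -3$
$j{\left(z,U \right)} = \frac{z}{21}$ ($j{\left(z,U \right)} = z \frac{1}{21} = \frac{z}{21}$)
$j{\left(F,19 \right)} 176 = \frac{1}{21} \left(-3\right) 176 = \left(- \frac{1}{7}\right) 176 = - \frac{176}{7}$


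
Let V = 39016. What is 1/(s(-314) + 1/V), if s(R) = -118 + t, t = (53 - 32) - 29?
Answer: -39016/4916015 ≈ -0.0079365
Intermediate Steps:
t = -8 (t = 21 - 29 = -8)
s(R) = -126 (s(R) = -118 - 8 = -126)
1/(s(-314) + 1/V) = 1/(-126 + 1/39016) = 1/(-4916015/39016) = -39016/4916015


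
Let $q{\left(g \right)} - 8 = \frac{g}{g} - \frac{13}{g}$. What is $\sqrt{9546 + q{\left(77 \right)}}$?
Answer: $\frac{\sqrt{56650594}}{77} \approx 97.749$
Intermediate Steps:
$q{\left(g \right)} = 9 - \frac{13}{g}$ ($q{\left(g \right)} = 8 - \left(\frac{13}{g} - \frac{g}{g}\right) = 8 + \left(1 - \frac{13}{g}\right) = 9 - \frac{13}{g}$)
$\sqrt{9546 + q{\left(77 \right)}} = \sqrt{9546 + \left(9 - \frac{13}{77}\right)} = \sqrt{9546 + \frac{680}{77}} = \sqrt{\frac{735722}{77}} = \frac{\sqrt{56650594}}{77}$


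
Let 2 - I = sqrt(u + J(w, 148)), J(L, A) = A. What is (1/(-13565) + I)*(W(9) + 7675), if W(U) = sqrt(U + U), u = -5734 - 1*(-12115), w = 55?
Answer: (7675 + 3*sqrt(2))*(27129 - 13565*sqrt(6529))/13565 ≈ -6.0514e+5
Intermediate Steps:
u = 6381 (u = -5734 + 12115 = 6381)
W(U) = sqrt(2)*sqrt(U) (W(U) = sqrt(2*U) = sqrt(2)*sqrt(U))
I = 2 - sqrt(6529) (I = 2 - sqrt(6381 + 148) = 2 - sqrt(6529) ≈ -78.802)
(1/(-13565) + I)*(W(9) + 7675) = (1/(-13565) + (2 - sqrt(6529)))*(sqrt(2)*sqrt(9) + 7675) = (-1/13565 + (2 - sqrt(6529)))*(sqrt(2)*3 + 7675) = (27129/13565 - sqrt(6529))*(3*sqrt(2) + 7675) = (27129/13565 - sqrt(6529))*(7675 + 3*sqrt(2)) = (7675 + 3*sqrt(2))*(27129/13565 - sqrt(6529))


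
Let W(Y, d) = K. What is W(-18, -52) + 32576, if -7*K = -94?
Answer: 228126/7 ≈ 32589.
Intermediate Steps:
K = 94/7 (K = -⅐*(-94) = 94/7 ≈ 13.429)
W(Y, d) = 94/7
W(-18, -52) + 32576 = 94/7 + 32576 = 228126/7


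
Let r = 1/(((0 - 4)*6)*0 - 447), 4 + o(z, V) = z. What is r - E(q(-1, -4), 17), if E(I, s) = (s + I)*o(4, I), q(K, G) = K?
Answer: -1/447 ≈ -0.0022371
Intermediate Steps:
o(z, V) = -4 + z
E(I, s) = 0 (E(I, s) = (s + I)*(-4 + 4) = (I + s)*0 = 0)
r = -1/447 (r = 1/(-4*6*0 - 447) = 1/(-24*0 - 447) = 1/(0 - 447) = 1/(-447) = -1/447 ≈ -0.0022371)
r - E(q(-1, -4), 17) = -1/447 - 1*0 = -1/447 + 0 = -1/447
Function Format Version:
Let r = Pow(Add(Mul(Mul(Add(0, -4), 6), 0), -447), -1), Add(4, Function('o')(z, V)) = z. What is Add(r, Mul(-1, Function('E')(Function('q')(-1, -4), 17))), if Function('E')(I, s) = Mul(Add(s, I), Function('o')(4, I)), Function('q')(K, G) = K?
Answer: Rational(-1, 447) ≈ -0.0022371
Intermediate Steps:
Function('o')(z, V) = Add(-4, z)
Function('E')(I, s) = 0 (Function('E')(I, s) = Mul(Add(s, I), Add(-4, 4)) = Mul(Add(I, s), 0) = 0)
r = Rational(-1, 447) (r = Pow(Add(Mul(Mul(-4, 6), 0), -447), -1) = Pow(Add(Mul(-24, 0), -447), -1) = Pow(Add(0, -447), -1) = Pow(-447, -1) = Rational(-1, 447) ≈ -0.0022371)
Add(r, Mul(-1, Function('E')(Function('q')(-1, -4), 17))) = Add(Rational(-1, 447), Mul(-1, 0)) = Add(Rational(-1, 447), 0) = Rational(-1, 447)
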